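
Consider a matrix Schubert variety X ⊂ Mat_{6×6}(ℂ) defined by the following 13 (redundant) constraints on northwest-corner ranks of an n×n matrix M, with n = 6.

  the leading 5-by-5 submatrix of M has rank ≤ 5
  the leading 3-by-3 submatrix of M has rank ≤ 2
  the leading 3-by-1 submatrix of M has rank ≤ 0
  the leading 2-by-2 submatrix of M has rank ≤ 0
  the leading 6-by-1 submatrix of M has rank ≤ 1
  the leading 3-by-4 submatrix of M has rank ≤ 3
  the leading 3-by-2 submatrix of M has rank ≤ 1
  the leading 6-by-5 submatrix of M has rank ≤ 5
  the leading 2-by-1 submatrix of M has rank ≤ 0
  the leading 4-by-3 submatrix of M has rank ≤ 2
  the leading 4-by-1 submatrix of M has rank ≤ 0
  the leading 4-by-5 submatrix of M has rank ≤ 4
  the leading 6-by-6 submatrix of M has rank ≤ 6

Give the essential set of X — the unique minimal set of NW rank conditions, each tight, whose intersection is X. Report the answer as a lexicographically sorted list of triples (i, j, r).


Recovering R(i,j) via the rank-extension bound from the 13 conditions:

  row 1: 0 | 0 | 1 | 1 | 1 | 1
  row 2: 0 | 0 | 1 | 2 | 2 | 2
  row 3: 0 | 1 | 2 | 3 | 3 | 3
  row 4: 0 | 1 | 2 | 3 | 4 | 4
  row 5: 1 | 2 | 3 | 4 | 5 | 5
  row 6: 1 | 2 | 3 | 4 | 5 | 6

second differences of R give the permutation w = (3, 4, 2, 5, 1, 6).

Rothe diagram D(w) (6 cells), 2 SE-corners (essential conditions):

[(2, 2, 0), (4, 1, 0)]


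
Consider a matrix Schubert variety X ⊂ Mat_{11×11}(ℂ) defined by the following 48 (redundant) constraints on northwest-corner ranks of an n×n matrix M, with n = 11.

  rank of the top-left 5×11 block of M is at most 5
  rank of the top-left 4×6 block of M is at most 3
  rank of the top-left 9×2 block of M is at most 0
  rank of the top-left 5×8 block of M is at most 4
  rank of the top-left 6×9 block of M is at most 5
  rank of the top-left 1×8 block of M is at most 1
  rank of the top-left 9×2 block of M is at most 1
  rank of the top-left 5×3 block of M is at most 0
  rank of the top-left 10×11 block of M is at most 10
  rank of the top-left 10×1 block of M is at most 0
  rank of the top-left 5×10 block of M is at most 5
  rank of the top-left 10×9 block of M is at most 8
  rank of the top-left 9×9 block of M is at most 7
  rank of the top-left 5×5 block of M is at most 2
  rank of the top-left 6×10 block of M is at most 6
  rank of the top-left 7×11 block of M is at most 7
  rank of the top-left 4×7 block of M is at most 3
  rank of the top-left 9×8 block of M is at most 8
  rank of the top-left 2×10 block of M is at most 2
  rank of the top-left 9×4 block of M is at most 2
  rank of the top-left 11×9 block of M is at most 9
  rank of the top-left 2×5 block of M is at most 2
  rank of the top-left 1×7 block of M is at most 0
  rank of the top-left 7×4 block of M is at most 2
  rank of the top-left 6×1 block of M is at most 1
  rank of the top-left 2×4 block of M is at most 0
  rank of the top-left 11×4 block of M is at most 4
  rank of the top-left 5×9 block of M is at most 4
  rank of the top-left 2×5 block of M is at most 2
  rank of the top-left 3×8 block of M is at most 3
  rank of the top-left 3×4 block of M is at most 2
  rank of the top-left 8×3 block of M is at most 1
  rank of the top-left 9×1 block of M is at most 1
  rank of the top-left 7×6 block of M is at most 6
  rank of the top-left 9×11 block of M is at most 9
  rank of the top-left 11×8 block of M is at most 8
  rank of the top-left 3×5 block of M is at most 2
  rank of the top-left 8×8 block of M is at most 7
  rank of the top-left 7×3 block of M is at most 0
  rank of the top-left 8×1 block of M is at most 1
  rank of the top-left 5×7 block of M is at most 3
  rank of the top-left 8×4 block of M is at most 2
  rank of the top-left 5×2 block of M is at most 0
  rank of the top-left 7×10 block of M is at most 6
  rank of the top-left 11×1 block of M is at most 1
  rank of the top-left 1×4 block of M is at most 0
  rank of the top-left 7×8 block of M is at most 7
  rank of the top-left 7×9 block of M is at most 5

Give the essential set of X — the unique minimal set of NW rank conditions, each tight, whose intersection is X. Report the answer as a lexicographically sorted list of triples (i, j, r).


Computing R[i][j] = min implied NW-rank bound (n=11, 48 conditions):

  i=1: 0, 0, 0, 0, 0, 0, 0, 1, 1, 1, 1
  i=2: 0, 0, 0, 0, 1, 1, 1, 2, 2, 2, 2
  i=3: 0, 0, 0, 1, 2, 2, 2, 3, 3, 3, 3
  i=4: 0, 0, 0, 1, 2, 3, 3, 4, 4, 4, 4
  i=5: 0, 0, 0, 1, 2, 3, 3, 4, 4, 5, 5
  i=6: 0, 0, 0, 1, 2, 3, 4, 5, 5, 6, 6
  i=7: 0, 0, 0, 1, 2, 3, 4, 5, 5, 6, 7
  i=8: 0, 0, 1, 2, 3, 4, 5, 6, 6, 7, 8
  i=9: 0, 0, 1, 2, 3, 4, 5, 6, 7, 8, 9
  i=10: 0, 1, 2, 3, 4, 5, 6, 7, 8, 9, 10
  i=11: 1, 2, 3, 4, 5, 6, 7, 8, 9, 10, 11

giving w = (8, 5, 4, 6, 10, 7, 11, 3, 9, 2, 1) via Δ²R.

Fulton essential set (8 of the 34 Rothe cells):

[(1, 7, 0), (2, 4, 0), (5, 7, 3), (5, 9, 4), (7, 3, 0), (7, 9, 5), (9, 2, 0), (10, 1, 0)]


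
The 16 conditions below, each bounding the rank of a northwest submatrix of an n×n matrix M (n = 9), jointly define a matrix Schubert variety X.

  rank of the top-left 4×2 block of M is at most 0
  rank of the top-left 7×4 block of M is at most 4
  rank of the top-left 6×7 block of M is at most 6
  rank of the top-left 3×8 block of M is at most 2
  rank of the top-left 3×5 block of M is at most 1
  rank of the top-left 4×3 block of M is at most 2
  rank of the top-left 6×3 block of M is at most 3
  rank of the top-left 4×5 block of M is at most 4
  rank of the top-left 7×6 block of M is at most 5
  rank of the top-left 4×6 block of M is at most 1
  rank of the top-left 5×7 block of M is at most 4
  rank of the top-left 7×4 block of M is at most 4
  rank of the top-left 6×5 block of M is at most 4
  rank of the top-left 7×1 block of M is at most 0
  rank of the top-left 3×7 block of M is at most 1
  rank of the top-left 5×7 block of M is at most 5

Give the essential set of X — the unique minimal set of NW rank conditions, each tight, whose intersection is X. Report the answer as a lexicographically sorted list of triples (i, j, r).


Propagating the 16 rank bounds to every northwest block:

  0 | 0 | 1 | 1 | 1 | 1 | 1 | 1 | 1
  0 | 0 | 1 | 1 | 1 | 1 | 1 | 2 | 2
  0 | 0 | 1 | 1 | 1 | 1 | 1 | 2 | 3
  0 | 0 | 1 | 1 | 1 | 1 | 2 | 3 | 4
  0 | 1 | 2 | 2 | 2 | 2 | 3 | 4 | 5
  0 | 1 | 2 | 3 | 3 | 3 | 4 | 5 | 6
  0 | 1 | 2 | 3 | 4 | 4 | 5 | 6 | 7
  1 | 2 | 3 | 4 | 5 | 5 | 6 | 7 | 8
  1 | 2 | 3 | 4 | 5 | 6 | 7 | 8 | 9

second differences of R give the permutation w = (3, 8, 9, 7, 2, 4, 5, 1, 6).

D(w) has 22 cells with 4 SE-corners; essential set:

[(3, 7, 1), (4, 2, 0), (4, 6, 1), (7, 1, 0)]


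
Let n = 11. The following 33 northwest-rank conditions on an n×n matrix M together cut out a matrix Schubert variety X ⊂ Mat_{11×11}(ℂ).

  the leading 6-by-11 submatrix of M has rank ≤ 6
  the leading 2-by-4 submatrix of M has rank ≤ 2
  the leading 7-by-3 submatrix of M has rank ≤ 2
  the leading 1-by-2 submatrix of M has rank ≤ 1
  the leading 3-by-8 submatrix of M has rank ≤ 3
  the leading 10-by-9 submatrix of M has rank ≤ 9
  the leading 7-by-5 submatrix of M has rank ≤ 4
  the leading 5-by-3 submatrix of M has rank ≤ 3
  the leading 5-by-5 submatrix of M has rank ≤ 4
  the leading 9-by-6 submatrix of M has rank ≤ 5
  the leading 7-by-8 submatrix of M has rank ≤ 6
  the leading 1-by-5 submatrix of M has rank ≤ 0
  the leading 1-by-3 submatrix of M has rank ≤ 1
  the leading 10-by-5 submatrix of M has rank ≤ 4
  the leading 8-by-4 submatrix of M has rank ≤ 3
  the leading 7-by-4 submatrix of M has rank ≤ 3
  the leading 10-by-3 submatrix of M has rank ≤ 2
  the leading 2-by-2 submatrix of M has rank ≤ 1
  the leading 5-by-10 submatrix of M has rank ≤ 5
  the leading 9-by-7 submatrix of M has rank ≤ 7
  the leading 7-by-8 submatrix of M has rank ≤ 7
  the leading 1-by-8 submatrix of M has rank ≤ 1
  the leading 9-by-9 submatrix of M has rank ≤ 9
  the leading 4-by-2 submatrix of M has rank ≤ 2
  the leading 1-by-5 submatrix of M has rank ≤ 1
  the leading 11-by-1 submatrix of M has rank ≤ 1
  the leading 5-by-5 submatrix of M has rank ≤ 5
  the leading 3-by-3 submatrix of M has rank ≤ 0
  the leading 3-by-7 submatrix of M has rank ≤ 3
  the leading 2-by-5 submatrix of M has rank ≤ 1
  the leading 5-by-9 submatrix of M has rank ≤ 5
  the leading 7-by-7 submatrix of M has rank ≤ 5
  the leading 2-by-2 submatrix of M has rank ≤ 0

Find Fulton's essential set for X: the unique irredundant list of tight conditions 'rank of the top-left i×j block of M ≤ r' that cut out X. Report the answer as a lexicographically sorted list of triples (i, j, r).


Recovering R(i,j) via the rank-extension bound from the 33 conditions:

  0  0  0  0  0  1  1  1  1  1  1
  0  0  0  1  1  2  2  2  2  2  2
  0  0  0  1  2  3  3  3  3  3  3
  1  1  1  2  3  4  4  4  4  4  4
  1  2  2  3  4  5  5  5  5  5  5
  1  2  2  3  4  5  5  6  6  6  6
  1  2  2  3  4  5  5  6  7  7  7
  1  2  2  3  4  5  6  7  8  8  8
  1  2  2  3  4  5  6  7  8  9  9
  1  2  2  3  4  5  6  7  8  9  10
  1  2  3  4  5  6  7  8  9  10  11

hence w(1..11) = (6, 4, 5, 1, 2, 8, 9, 7, 10, 11, 3).

Fulton essential set (4 of the 18 Rothe cells):

[(1, 5, 0), (3, 3, 0), (7, 7, 5), (10, 3, 2)]


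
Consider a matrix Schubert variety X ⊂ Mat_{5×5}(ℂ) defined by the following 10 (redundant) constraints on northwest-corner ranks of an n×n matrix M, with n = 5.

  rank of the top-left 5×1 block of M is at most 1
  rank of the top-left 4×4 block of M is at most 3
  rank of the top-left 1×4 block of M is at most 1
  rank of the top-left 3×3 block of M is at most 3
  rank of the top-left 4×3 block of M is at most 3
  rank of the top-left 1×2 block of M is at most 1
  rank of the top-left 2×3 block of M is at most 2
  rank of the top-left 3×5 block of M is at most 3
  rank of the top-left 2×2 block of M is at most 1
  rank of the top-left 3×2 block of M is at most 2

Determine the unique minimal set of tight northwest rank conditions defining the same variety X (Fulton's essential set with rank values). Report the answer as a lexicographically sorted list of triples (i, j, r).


Rank table r_w(5×5) implied by the 10 constraints:

  i=1: 1 1 1 1 1
  i=2: 1 1 2 2 2
  i=3: 1 2 3 3 3
  i=4: 1 2 3 3 4
  i=5: 1 2 3 4 5

so w = (1, 3, 2, 5, 4).

2 SE-corners of the 2-cell Rothe diagram give Ess(w):

[(2, 2, 1), (4, 4, 3)]


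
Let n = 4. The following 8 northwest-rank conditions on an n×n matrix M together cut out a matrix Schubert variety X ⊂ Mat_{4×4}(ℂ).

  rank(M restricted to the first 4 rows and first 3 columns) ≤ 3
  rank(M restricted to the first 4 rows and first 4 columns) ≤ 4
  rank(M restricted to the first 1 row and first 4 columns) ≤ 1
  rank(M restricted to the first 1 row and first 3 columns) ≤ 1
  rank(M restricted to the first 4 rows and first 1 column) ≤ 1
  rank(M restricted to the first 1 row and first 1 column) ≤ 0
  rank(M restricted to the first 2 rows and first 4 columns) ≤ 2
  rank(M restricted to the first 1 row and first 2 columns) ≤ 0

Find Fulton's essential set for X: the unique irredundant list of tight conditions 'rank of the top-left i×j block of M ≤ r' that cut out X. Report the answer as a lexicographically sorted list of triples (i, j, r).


Rank table r_w(4×4) implied by the 8 constraints:

  row 1: 0  0  1  1
  row 2: 1  1  2  2
  row 3: 1  2  3  3
  row 4: 1  2  3  4

hence w(1..4) = (3, 1, 2, 4).

|D(w)|=2, |Ess(w)|=1:

[(1, 2, 0)]


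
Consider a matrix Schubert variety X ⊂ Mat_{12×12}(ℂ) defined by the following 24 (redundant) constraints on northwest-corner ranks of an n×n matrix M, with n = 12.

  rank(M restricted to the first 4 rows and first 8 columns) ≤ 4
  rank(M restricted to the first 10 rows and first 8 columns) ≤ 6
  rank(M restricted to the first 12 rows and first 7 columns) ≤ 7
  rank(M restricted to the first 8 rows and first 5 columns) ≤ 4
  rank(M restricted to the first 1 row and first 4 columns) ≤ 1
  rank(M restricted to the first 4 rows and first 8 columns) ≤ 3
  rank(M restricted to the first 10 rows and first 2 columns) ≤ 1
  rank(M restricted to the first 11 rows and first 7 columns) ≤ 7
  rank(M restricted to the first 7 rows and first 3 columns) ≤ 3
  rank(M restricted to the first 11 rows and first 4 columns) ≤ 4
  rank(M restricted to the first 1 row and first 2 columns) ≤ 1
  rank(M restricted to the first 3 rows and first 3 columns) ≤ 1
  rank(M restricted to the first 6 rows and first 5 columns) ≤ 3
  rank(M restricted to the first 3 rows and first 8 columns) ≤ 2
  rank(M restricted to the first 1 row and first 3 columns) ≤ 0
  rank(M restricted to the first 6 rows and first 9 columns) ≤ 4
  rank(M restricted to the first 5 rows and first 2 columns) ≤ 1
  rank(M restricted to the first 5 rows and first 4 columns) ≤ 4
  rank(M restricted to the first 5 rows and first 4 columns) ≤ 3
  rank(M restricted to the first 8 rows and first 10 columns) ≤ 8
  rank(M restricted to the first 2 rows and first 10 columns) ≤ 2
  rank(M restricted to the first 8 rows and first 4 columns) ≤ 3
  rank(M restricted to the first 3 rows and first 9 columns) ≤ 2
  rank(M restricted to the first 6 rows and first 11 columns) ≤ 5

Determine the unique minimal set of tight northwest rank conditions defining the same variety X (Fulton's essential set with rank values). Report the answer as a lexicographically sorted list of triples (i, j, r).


Reconstructing r_w from the 24 given conditions:

  R[1]: 0, 0, 0, 1, 1, 1, 1, 1, 1, 1, 1, 1
  R[2]: 1, 1, 1, 2, 2, 2, 2, 2, 2, 2, 2, 2
  R[3]: 1, 1, 1, 2, 2, 2, 2, 2, 2, 3, 3, 3
  R[4]: 1, 1, 2, 3, 3, 3, 3, 3, 3, 4, 4, 4
  R[5]: 1, 1, 2, 3, 3, 4, 4, 4, 4, 5, 5, 5
  R[6]: 1, 1, 2, 3, 3, 4, 4, 4, 4, 5, 5, 6
  R[7]: 1, 1, 2, 3, 4, 5, 5, 5, 5, 6, 6, 7
  R[8]: 1, 1, 2, 3, 4, 5, 6, 6, 6, 7, 7, 8
  R[9]: 1, 1, 2, 3, 4, 5, 6, 6, 7, 8, 8, 9
  R[10]: 1, 1, 2, 3, 4, 5, 6, 6, 7, 8, 9, 10
  R[11]: 1, 2, 3, 4, 5, 6, 7, 7, 8, 9, 10, 11
  R[12]: 1, 2, 3, 4, 5, 6, 7, 8, 9, 10, 11, 12

so w = (4, 1, 10, 3, 6, 12, 5, 7, 9, 11, 2, 8).

Fulton essential set (8 of the 25 Rothe cells):

[(1, 3, 0), (3, 3, 1), (3, 9, 2), (6, 5, 3), (6, 9, 4), (6, 11, 5), (10, 2, 1), (10, 8, 6)]


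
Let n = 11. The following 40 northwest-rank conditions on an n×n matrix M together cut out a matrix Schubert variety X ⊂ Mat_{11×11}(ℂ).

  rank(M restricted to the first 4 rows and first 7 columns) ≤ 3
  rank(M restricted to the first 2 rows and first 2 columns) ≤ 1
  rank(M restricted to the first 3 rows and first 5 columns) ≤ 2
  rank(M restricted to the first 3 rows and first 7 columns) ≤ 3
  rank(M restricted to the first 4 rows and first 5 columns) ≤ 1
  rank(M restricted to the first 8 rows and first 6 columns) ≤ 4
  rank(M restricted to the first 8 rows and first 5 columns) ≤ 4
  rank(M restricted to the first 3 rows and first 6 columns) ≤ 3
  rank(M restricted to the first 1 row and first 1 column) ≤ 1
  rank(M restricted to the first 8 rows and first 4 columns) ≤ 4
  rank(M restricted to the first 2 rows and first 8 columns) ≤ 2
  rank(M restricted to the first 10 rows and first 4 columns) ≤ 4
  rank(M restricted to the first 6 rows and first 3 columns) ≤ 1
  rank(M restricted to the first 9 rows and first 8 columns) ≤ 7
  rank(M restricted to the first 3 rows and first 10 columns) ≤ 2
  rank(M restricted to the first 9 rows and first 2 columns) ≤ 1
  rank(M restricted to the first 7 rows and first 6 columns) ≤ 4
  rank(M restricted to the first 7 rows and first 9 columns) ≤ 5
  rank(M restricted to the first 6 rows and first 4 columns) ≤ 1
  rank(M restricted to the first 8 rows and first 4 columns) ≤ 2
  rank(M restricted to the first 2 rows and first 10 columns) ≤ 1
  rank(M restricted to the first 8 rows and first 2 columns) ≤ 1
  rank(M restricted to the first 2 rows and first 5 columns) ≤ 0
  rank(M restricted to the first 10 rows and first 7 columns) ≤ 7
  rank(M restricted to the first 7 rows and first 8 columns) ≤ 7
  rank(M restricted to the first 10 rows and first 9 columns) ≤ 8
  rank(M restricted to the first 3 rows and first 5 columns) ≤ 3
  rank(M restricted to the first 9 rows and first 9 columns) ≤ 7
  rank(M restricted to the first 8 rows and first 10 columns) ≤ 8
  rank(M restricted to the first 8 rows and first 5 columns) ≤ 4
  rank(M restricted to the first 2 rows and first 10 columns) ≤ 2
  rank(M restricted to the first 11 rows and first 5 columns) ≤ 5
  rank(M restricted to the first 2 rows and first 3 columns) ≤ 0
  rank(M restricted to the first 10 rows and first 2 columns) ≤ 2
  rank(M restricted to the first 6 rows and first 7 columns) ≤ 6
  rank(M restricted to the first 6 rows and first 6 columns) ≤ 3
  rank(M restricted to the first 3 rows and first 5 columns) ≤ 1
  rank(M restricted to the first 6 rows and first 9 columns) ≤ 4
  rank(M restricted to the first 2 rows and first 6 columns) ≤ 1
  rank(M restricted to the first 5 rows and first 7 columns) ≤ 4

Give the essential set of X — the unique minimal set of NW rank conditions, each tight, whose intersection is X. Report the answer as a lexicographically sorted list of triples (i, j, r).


Computing R[i][j] = min implied NW-rank bound (n=11, 40 conditions):

  R[1]: 0 0 0 0 0 1 1 1 1 1 1
  R[2]: 0 0 0 0 0 1 1 1 1 1 2
  R[3]: 1 1 1 1 1 2 2 2 2 2 3
  R[4]: 1 1 1 1 1 2 3 3 3 3 4
  R[5]: 1 1 1 1 2 3 4 4 4 4 5
  R[6]: 1 1 1 1 2 3 4 4 4 5 6
  R[7]: 1 1 2 2 3 4 5 5 5 6 7
  R[8]: 1 1 2 2 3 4 5 6 6 7 8
  R[9]: 1 1 2 3 4 5 6 7 7 8 9
  R[10]: 1 2 3 4 5 6 7 8 8 9 10
  R[11]: 1 2 3 4 5 6 7 8 9 10 11

reading off 1-entries of Δ²R: w = (6, 11, 1, 7, 5, 10, 3, 8, 4, 2, 9).

ℓ(w)=30; the 7 essential cells (i,j,r):

[(2, 5, 0), (2, 10, 1), (4, 5, 1), (6, 4, 1), (6, 9, 4), (8, 4, 2), (9, 2, 1)]


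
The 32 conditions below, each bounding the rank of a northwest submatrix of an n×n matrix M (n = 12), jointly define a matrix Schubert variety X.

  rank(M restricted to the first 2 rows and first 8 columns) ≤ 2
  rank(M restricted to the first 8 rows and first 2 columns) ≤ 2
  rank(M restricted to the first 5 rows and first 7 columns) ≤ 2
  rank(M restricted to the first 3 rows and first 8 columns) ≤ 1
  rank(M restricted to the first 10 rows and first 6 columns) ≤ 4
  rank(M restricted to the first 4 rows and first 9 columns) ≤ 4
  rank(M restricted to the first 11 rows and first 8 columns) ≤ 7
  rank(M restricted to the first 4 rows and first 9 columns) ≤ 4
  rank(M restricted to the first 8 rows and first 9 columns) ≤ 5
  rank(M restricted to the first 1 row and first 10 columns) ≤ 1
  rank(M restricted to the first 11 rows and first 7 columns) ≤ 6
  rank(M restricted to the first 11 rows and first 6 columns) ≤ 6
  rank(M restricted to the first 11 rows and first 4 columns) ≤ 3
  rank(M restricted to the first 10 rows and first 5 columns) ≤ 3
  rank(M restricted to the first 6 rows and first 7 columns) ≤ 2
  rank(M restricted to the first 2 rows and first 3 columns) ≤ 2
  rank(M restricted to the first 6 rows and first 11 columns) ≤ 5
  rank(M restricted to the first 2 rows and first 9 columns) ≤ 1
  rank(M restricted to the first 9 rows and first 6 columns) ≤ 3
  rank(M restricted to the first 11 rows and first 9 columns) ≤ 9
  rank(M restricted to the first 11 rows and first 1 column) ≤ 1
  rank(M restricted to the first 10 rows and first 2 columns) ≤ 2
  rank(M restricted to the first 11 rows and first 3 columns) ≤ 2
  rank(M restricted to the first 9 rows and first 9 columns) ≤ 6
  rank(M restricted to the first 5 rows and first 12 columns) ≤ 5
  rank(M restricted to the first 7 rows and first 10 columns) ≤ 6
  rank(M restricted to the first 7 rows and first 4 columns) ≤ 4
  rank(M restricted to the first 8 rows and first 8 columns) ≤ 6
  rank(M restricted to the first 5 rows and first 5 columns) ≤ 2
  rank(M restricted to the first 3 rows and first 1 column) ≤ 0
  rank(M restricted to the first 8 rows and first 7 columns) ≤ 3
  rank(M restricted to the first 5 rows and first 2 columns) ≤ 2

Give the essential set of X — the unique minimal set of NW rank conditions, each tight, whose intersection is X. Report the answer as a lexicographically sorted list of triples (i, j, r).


Computing R[i][j] = min implied NW-rank bound (n=12, 32 conditions):

  R[1]: 0, 1, 1, 1, 1, 1, 1, 1, 1, 1, 1, 1
  R[2]: 0, 1, 1, 1, 1, 1, 1, 1, 1, 2, 2, 2
  R[3]: 0, 1, 1, 1, 1, 1, 1, 1, 2, 3, 3, 3
  R[4]: 1, 2, 2, 2, 2, 2, 2, 2, 3, 4, 4, 4
  R[5]: 1, 2, 2, 2, 2, 2, 2, 3, 4, 5, 5, 5
  R[6]: 1, 2, 2, 2, 2, 2, 2, 3, 4, 5, 5, 6
  R[7]: 1, 2, 2, 3, 3, 3, 3, 4, 5, 6, 6, 7
  R[8]: 1, 2, 2, 3, 3, 3, 3, 4, 5, 6, 7, 8
  R[9]: 1, 2, 2, 3, 3, 3, 4, 5, 6, 7, 8, 9
  R[10]: 1, 2, 2, 3, 3, 4, 5, 6, 7, 8, 9, 10
  R[11]: 1, 2, 2, 3, 4, 5, 6, 7, 8, 9, 10, 11
  R[12]: 1, 2, 3, 4, 5, 6, 7, 8, 9, 10, 11, 12

so w = (2, 10, 9, 1, 8, 12, 4, 11, 7, 6, 5, 3).

D(w) has 38 cells with 9 SE-corners; essential set:

[(2, 9, 1), (3, 1, 0), (3, 8, 1), (6, 7, 2), (6, 11, 5), (8, 7, 3), (9, 6, 3), (10, 5, 3), (11, 3, 2)]


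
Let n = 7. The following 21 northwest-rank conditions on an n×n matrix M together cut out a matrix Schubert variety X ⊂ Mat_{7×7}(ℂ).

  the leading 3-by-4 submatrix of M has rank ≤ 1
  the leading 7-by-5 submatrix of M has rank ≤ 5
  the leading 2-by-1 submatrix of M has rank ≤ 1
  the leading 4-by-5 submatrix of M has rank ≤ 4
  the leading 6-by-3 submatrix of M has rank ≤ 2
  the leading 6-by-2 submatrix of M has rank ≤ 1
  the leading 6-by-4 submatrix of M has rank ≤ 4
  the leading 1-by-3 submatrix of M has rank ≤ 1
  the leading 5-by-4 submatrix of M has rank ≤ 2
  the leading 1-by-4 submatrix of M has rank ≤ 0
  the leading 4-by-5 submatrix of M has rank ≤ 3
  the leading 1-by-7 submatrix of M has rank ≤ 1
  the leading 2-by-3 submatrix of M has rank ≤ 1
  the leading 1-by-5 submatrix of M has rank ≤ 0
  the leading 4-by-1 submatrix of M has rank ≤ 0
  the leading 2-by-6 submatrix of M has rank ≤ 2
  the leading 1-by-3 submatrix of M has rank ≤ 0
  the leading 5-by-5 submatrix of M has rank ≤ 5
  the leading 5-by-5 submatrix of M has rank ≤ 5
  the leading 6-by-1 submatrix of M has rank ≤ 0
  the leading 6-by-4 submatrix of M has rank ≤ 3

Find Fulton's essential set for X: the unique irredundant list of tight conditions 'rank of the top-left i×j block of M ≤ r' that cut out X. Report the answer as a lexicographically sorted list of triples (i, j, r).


Propagating the 21 rank bounds to every northwest block:

  row 1: 0 0 0 0 0 1 1
  row 2: 0 1 1 1 1 2 2
  row 3: 0 1 1 1 2 3 3
  row 4: 0 1 2 2 3 4 4
  row 5: 0 1 2 2 3 4 5
  row 6: 0 1 2 3 4 5 6
  row 7: 1 2 3 4 5 6 7

so w = (6, 2, 5, 3, 7, 4, 1).

D(w) has 13 cells with 4 SE-corners; essential set:

[(1, 5, 0), (3, 4, 1), (5, 4, 2), (6, 1, 0)]


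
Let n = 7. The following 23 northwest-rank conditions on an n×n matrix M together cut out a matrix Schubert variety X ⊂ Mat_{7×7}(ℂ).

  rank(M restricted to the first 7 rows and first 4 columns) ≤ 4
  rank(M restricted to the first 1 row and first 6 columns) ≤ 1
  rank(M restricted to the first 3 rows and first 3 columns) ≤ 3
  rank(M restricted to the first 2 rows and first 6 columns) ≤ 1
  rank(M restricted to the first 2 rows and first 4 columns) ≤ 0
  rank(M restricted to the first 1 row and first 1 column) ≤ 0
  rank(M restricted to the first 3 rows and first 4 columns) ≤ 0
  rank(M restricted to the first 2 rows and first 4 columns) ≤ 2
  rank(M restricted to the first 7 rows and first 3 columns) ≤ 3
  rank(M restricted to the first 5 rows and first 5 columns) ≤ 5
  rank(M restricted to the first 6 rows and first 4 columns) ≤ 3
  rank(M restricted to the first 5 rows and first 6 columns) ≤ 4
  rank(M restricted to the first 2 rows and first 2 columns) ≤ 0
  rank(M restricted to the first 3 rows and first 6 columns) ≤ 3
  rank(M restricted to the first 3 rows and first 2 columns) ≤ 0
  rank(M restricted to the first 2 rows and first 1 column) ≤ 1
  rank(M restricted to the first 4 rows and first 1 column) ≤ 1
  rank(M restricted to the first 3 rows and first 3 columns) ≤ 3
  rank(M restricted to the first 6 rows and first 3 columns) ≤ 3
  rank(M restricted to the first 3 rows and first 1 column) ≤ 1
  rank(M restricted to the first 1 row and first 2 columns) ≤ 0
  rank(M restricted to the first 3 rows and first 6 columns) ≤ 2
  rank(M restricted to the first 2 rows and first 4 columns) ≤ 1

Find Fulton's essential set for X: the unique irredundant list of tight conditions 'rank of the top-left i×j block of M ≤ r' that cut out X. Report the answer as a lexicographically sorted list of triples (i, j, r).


Propagating the 23 rank bounds to every northwest block:

  R[1]: 0 0 0 0 1 1 1
  R[2]: 0 0 0 0 1 1 2
  R[3]: 0 0 0 0 1 2 3
  R[4]: 1 1 1 1 2 3 4
  R[5]: 1 2 2 2 3 4 5
  R[6]: 1 2 3 3 4 5 6
  R[7]: 1 2 3 4 5 6 7

giving w = (5, 7, 6, 1, 2, 3, 4) via Δ²R.

Fulton essential set (2 of the 13 Rothe cells):

[(2, 6, 1), (3, 4, 0)]


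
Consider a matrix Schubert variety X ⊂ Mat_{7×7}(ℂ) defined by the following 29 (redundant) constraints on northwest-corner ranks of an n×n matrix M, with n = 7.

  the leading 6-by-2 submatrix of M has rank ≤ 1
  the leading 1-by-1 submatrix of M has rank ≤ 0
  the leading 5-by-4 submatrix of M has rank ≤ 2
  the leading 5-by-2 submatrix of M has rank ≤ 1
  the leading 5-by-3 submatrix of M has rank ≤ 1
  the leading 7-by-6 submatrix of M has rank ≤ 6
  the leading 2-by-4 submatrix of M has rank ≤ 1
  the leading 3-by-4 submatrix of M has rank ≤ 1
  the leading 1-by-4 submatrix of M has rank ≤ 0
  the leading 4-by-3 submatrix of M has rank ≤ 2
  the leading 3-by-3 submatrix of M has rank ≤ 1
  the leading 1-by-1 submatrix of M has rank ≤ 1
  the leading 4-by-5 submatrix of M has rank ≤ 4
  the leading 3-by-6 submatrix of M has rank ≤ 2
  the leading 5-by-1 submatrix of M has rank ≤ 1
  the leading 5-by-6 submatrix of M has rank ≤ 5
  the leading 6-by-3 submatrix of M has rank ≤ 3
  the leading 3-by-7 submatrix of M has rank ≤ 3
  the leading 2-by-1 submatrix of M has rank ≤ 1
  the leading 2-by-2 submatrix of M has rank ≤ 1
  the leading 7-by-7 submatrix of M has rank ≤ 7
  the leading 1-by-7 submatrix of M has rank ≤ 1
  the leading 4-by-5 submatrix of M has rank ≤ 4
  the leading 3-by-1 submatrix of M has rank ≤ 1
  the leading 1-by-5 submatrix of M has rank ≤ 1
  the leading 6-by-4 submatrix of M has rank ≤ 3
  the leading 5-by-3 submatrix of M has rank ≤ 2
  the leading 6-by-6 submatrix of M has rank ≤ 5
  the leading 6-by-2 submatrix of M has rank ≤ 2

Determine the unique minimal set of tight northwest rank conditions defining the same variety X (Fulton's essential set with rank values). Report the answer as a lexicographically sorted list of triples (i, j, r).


Recovering R(i,j) via the rank-extension bound from the 29 conditions:

  row 1: 0, 0, 0, 0, 1, 1, 1
  row 2: 1, 1, 1, 1, 2, 2, 2
  row 3: 1, 1, 1, 1, 2, 2, 3
  row 4: 1, 1, 1, 2, 3, 3, 4
  row 5: 1, 1, 1, 2, 3, 4, 5
  row 6: 1, 1, 2, 3, 4, 5, 6
  row 7: 1, 2, 3, 4, 5, 6, 7

second differences of R give the permutation w = (5, 1, 7, 4, 6, 3, 2).

|D(w)|=13, |Ess(w)|=5:

[(1, 4, 0), (3, 4, 1), (3, 6, 2), (5, 3, 1), (6, 2, 1)]


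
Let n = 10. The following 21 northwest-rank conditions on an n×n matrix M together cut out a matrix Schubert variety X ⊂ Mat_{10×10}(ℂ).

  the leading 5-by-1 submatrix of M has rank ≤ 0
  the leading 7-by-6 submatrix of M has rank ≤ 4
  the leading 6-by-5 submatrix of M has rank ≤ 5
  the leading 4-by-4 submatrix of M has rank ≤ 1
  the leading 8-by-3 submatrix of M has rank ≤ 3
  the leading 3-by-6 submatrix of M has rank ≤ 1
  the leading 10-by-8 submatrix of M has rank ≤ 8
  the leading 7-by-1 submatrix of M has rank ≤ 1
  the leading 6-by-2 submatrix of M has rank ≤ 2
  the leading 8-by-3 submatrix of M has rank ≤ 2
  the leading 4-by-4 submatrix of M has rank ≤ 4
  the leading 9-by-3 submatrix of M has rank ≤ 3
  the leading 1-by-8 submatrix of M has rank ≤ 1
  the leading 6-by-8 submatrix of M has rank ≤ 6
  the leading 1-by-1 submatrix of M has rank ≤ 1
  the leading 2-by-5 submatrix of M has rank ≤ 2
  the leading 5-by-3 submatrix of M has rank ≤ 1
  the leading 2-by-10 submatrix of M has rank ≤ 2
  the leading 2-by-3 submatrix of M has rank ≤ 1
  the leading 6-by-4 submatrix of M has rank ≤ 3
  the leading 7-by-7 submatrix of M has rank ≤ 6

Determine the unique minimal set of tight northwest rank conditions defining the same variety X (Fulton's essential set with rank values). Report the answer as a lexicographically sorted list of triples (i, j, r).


Computing R[i][j] = min implied NW-rank bound (n=10, 21 conditions):

  R[1]: 0 | 1 | 1 | 1 | 1 | 1 | 1 | 1 | 1 | 1
  R[2]: 0 | 1 | 1 | 1 | 1 | 1 | 2 | 2 | 2 | 2
  R[3]: 0 | 1 | 1 | 1 | 1 | 1 | 2 | 3 | 3 | 3
  R[4]: 0 | 1 | 1 | 1 | 2 | 2 | 3 | 4 | 4 | 4
  R[5]: 0 | 1 | 1 | 2 | 3 | 3 | 4 | 5 | 5 | 5
  R[6]: 1 | 2 | 2 | 3 | 4 | 4 | 5 | 6 | 6 | 6
  R[7]: 1 | 2 | 2 | 3 | 4 | 4 | 5 | 6 | 7 | 7
  R[8]: 1 | 2 | 2 | 3 | 4 | 5 | 6 | 7 | 8 | 8
  R[9]: 1 | 2 | 3 | 4 | 5 | 6 | 7 | 8 | 9 | 9
  R[10]: 1 | 2 | 3 | 4 | 5 | 6 | 7 | 8 | 9 | 10

giving w = (2, 7, 8, 5, 4, 1, 9, 6, 3, 10) via Δ²R.

|D(w)|=19, |Ess(w)|=6:

[(3, 6, 1), (4, 4, 1), (5, 1, 0), (5, 3, 1), (7, 6, 4), (8, 3, 2)]


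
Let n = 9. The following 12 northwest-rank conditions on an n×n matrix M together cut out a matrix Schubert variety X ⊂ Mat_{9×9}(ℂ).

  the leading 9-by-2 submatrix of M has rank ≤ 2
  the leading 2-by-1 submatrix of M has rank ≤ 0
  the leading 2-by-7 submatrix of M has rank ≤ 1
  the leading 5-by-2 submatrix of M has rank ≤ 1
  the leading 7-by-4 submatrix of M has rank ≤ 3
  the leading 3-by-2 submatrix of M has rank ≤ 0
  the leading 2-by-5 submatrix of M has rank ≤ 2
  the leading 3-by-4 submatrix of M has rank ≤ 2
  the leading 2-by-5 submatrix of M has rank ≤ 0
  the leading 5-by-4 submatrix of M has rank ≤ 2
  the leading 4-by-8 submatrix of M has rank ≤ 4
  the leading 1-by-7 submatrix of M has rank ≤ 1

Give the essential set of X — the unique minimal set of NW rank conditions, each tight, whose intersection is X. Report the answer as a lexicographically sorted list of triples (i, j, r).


Rank table r_w(9×9) implied by the 12 constraints:

  i=1: 0  0  0  0  0  1  1  1  1
  i=2: 0  0  0  0  0  1  1  2  2
  i=3: 0  0  1  1  1  2  2  3  3
  i=4: 1  1  2  2  2  3  3  4  4
  i=5: 1  1  2  2  3  4  4  5  5
  i=6: 1  2  3  3  4  5  5  6  6
  i=7: 1  2  3  3  4  5  6  7  7
  i=8: 1  2  3  4  5  6  7  8  8
  i=9: 1  2  3  4  5  6  7  8  9

hence w(1..9) = (6, 8, 3, 1, 5, 2, 7, 4, 9).

6 SE-corners of the 16-cell Rothe diagram give Ess(w):

[(2, 5, 0), (2, 7, 1), (3, 2, 0), (5, 2, 1), (5, 4, 2), (7, 4, 3)]


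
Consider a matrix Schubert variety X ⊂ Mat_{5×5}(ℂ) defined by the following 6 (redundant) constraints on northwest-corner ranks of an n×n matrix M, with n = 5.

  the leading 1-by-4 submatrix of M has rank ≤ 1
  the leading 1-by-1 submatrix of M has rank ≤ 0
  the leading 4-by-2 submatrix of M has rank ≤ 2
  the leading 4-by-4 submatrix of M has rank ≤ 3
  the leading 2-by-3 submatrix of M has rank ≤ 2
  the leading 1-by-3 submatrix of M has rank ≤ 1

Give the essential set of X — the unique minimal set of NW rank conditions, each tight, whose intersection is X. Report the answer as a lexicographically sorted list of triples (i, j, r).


Propagating the 6 rank bounds to every northwest block:

  row 1: 0 1 1 1 1
  row 2: 1 2 2 2 2
  row 3: 1 2 3 3 3
  row 4: 1 2 3 3 4
  row 5: 1 2 3 4 5

second differences of R give the permutation w = (2, 1, 3, 5, 4).

Fulton essential set (2 of the 2 Rothe cells):

[(1, 1, 0), (4, 4, 3)]


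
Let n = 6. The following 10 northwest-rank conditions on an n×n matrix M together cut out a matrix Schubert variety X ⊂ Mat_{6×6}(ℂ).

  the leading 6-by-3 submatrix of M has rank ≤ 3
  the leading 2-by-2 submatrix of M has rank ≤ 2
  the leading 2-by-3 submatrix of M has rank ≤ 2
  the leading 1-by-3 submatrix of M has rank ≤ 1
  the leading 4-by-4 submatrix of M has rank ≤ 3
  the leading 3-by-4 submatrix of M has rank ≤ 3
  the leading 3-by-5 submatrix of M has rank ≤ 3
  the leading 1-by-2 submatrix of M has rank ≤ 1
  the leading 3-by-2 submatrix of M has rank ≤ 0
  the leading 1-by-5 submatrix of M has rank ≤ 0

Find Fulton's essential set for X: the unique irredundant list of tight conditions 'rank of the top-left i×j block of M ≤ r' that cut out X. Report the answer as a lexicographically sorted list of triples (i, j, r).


Rank table r_w(6×6) implied by the 10 constraints:

  i=1: 0 | 0 | 0 | 0 | 0 | 1
  i=2: 0 | 0 | 1 | 1 | 1 | 2
  i=3: 0 | 0 | 1 | 2 | 2 | 3
  i=4: 1 | 1 | 2 | 3 | 3 | 4
  i=5: 1 | 2 | 3 | 4 | 4 | 5
  i=6: 1 | 2 | 3 | 4 | 5 | 6

so w = (6, 3, 4, 1, 2, 5).

D(w) has 9 cells with 2 SE-corners; essential set:

[(1, 5, 0), (3, 2, 0)]


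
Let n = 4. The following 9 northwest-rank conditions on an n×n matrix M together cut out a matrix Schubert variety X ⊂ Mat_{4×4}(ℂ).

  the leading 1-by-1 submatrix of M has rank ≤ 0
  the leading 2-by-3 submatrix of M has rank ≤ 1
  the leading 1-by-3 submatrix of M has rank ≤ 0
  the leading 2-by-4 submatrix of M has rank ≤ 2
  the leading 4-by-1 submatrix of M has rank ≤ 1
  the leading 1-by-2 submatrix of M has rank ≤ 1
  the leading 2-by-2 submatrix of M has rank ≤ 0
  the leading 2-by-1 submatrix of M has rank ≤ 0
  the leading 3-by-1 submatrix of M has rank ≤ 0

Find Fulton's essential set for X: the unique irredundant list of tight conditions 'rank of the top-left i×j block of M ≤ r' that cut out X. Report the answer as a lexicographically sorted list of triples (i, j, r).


Computing R[i][j] = min implied NW-rank bound (n=4, 9 conditions):

  i=1: 0 | 0 | 0 | 1
  i=2: 0 | 0 | 1 | 2
  i=3: 0 | 1 | 2 | 3
  i=4: 1 | 2 | 3 | 4

reading off 1-entries of Δ²R: w = (4, 3, 2, 1).

D(w) has 6 cells with 3 SE-corners; essential set:

[(1, 3, 0), (2, 2, 0), (3, 1, 0)]


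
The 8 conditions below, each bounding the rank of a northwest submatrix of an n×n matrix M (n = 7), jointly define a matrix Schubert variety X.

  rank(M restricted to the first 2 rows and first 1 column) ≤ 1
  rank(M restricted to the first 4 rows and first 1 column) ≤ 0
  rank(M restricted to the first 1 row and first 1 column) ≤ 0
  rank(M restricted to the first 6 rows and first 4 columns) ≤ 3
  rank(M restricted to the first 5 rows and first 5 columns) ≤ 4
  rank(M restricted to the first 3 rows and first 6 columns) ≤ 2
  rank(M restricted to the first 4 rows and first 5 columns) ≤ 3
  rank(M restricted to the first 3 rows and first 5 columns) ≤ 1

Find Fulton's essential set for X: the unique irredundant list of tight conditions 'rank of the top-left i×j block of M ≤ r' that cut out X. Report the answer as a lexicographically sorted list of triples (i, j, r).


The tightest implied rank at each (i,j), from the 8 conditions:

  R[1]: 0  1  1  1  1  1  1
  R[2]: 0  1  1  1  1  2  2
  R[3]: 0  1  1  1  1  2  3
  R[4]: 0  1  2  2  2  3  4
  R[5]: 1  2  3  3  3  4  5
  R[6]: 1  2  3  3  4  5  6
  R[7]: 1  2  3  4  5  6  7

reading off 1-entries of Δ²R: w = (2, 6, 7, 3, 1, 5, 4).

Rothe diagram D(w) (11 cells), 3 SE-corners (essential conditions):

[(3, 5, 1), (4, 1, 0), (6, 4, 3)]


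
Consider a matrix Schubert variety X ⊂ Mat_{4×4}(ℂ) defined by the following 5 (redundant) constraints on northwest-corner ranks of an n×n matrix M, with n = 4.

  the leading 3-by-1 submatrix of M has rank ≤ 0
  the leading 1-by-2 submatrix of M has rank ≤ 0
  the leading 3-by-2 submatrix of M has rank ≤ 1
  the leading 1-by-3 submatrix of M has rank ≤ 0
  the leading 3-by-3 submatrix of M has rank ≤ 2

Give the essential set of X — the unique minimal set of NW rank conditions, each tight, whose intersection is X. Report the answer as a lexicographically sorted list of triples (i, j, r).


The tightest implied rank at each (i,j), from the 5 conditions:

  R[1]: 0  0  0  1
  R[2]: 0  1  1  2
  R[3]: 0  1  2  3
  R[4]: 1  2  3  4

so w = (4, 2, 3, 1).

2 SE-corners of the 5-cell Rothe diagram give Ess(w):

[(1, 3, 0), (3, 1, 0)]


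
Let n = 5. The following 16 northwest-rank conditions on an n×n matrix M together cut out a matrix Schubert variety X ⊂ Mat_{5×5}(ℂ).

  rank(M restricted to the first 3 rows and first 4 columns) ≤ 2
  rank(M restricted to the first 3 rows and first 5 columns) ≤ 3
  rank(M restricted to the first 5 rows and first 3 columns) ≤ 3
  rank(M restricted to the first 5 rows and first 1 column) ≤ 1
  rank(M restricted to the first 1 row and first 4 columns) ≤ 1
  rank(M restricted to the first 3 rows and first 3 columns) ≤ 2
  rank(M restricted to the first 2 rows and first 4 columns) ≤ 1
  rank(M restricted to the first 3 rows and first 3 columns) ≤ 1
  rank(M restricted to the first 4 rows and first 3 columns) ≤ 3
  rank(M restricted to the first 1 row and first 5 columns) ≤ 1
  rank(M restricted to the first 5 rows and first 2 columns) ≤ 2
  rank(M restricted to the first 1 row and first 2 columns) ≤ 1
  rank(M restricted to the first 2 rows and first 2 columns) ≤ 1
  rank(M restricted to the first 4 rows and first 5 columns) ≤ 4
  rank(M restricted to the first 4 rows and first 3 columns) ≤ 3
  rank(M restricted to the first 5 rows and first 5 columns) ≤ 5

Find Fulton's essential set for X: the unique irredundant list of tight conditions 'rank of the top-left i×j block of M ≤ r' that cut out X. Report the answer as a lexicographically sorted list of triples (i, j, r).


Propagating the 16 rank bounds to every northwest block:

  i=1: 1 1 1 1 1
  i=2: 1 1 1 1 2
  i=3: 1 1 1 2 3
  i=4: 1 2 2 3 4
  i=5: 1 2 3 4 5

giving w = (1, 5, 4, 2, 3) via Δ²R.

Fulton essential set (2 of the 5 Rothe cells):

[(2, 4, 1), (3, 3, 1)]


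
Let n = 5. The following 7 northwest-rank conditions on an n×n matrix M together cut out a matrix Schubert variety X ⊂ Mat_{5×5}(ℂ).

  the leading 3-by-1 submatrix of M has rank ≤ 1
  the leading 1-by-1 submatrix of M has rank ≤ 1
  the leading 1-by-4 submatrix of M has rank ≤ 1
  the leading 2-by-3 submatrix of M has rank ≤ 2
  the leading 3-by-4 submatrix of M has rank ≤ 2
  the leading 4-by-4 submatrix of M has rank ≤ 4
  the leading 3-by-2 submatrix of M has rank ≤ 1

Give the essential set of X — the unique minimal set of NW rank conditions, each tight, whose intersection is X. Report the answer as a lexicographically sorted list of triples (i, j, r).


Reconstructing r_w from the 7 given conditions:

  1 | 1 | 1 | 1 | 1
  1 | 1 | 2 | 2 | 2
  1 | 1 | 2 | 2 | 3
  1 | 2 | 3 | 3 | 4
  1 | 2 | 3 | 4 | 5

reading off 1-entries of Δ²R: w = (1, 3, 5, 2, 4).

2 SE-corners of the 3-cell Rothe diagram give Ess(w):

[(3, 2, 1), (3, 4, 2)]


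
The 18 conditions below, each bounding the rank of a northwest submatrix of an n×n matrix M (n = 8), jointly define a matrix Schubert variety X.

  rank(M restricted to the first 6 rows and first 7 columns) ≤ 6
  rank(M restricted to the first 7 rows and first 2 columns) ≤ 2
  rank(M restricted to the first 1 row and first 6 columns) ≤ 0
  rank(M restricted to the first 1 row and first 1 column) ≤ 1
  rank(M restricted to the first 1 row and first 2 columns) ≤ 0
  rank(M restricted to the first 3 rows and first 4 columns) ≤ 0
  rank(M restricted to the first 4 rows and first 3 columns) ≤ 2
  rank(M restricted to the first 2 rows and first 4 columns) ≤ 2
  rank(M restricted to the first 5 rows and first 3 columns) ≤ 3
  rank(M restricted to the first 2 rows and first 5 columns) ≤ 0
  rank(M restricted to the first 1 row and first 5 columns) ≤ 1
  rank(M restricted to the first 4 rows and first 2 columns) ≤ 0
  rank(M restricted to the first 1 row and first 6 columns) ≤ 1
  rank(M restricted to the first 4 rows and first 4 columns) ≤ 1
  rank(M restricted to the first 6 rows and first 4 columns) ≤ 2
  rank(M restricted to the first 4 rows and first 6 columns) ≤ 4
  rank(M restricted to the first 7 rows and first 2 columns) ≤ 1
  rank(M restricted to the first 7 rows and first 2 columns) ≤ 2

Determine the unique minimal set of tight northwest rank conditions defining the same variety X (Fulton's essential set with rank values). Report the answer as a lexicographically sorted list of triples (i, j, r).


Recovering R(i,j) via the rank-extension bound from the 18 conditions:

  row 1: 0  0  0  0  0  0  1  1
  row 2: 0  0  0  0  0  1  2  2
  row 3: 0  0  0  0  1  2  3  3
  row 4: 0  0  1  1  2  3  4  4
  row 5: 1  1  2  2  3  4  5  5
  row 6: 1  1  2  2  3  4  5  6
  row 7: 1  1  2  3  4  5  6  7
  row 8: 1  2  3  4  5  6  7  8

giving w = (7, 6, 5, 3, 1, 8, 4, 2) via Δ²R.

|D(w)|=20, |Ess(w)|=6:

[(1, 6, 0), (2, 5, 0), (3, 4, 0), (4, 2, 0), (6, 4, 2), (7, 2, 1)]
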